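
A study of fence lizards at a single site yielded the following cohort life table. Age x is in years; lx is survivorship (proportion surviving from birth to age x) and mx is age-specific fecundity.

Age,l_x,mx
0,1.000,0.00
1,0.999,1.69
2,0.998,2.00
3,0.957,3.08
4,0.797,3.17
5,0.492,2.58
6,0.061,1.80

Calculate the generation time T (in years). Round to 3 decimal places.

lx·mx: 0, 1.68831, 1.996, 2.94756, 2.52649, 1.26936, 0.1098 → R0 = 10.53752
x·lx·mx: 0, 1.68831, 3.992, 8.84268, 10.10596, 6.3468, 0.6588 → Σ = 31.63455
T = 31.63455 / 10.53752 = 3.002087… → 3.002

3.002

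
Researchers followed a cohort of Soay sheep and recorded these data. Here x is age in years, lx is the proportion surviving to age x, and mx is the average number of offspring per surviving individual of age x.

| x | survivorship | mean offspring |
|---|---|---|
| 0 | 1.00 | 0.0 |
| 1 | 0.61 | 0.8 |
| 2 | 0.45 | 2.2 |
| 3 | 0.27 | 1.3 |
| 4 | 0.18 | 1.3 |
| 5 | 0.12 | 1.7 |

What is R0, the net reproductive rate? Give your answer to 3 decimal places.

2.267

lx·mx by age: 0, 0.488, 0.99, 0.351, 0.234, 0.204
R0 = Σ lx·mx = 2.267 → 2.267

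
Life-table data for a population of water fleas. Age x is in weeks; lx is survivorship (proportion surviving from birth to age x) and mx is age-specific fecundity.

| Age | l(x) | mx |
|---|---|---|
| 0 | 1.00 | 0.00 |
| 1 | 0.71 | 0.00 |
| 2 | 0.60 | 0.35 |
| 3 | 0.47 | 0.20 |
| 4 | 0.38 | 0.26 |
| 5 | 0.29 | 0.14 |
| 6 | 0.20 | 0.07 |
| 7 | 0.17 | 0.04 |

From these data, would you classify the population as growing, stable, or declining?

declining

R0 = Σ lx·mx = 0 + 0 + 0.21 + 0.094 + 0.0988 + 0.0406 + 0.014 + 0.0068 = 0.4642
R0 < 1, so the population is declining.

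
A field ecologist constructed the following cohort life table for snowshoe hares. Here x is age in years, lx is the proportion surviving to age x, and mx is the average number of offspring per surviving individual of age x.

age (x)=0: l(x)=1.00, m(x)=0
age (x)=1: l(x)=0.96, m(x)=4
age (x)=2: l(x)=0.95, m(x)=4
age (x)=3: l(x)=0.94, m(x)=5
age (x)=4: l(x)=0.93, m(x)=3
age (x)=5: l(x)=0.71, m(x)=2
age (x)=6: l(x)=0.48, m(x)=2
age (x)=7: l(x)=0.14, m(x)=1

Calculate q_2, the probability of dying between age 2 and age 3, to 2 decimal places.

q_2 = (l_2 − l_3) / l_2 = (0.95 − 0.94) / 0.95
     = 0.01 / 0.95 = 0.010526… → 0.01

0.01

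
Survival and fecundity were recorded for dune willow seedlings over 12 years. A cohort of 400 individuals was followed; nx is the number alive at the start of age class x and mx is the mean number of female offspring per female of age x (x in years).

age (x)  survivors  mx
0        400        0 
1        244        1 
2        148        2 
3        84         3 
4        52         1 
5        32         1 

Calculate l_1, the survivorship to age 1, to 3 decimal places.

l_1 = n_1/n_0 = 244/400 = 0.61 → 0.610

0.610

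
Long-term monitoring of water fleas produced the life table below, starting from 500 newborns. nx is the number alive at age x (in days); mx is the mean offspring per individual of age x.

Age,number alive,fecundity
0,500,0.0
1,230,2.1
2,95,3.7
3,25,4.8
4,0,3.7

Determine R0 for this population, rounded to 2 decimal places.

lx = nx/n0 = nx/500: 1, 0.46, 0.19, 0.05, 0
lx·mx by age: 0, 0.966, 0.703, 0.24, 0
R0 = Σ lx·mx = 1.909 → 1.91

1.91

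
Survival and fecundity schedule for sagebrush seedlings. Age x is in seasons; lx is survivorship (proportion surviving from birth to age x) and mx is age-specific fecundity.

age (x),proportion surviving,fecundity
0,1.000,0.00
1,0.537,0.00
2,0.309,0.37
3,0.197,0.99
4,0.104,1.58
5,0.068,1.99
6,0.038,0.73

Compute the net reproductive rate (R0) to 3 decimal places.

lx·mx by age: 0, 0, 0.11433, 0.19503, 0.16432, 0.13532, 0.02774
R0 = Σ lx·mx = 0.63674 → 0.637

0.637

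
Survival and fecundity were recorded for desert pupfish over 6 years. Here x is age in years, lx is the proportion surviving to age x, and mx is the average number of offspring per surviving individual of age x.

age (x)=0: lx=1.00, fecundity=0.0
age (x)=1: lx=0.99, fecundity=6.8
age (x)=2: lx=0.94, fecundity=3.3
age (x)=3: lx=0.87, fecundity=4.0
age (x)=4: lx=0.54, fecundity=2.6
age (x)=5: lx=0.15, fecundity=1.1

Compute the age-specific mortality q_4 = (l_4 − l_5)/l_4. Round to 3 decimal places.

0.722

q_4 = (l_4 − l_5) / l_4 = (0.54 − 0.15) / 0.54
     = 0.39 / 0.54 = 0.722222… → 0.722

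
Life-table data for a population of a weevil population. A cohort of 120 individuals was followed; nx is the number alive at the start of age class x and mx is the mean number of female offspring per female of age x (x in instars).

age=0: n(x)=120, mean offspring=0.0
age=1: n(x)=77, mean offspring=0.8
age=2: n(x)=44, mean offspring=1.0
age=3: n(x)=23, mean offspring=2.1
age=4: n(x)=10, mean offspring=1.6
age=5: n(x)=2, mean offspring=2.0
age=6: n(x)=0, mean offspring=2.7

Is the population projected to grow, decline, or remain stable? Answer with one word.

growing

lx = nx/n0 = nx/120: 1, 0.64167…, 0.36667…, 0.19167…, 0.08333…, 0.01667…, 0
R0 = Σ lx·mx = 0 + 0.513333… + 0.366667… + 0.4025… + 0.133333… + 0.033333… + 0 = 1.449167…
R0 > 1, so the population is growing.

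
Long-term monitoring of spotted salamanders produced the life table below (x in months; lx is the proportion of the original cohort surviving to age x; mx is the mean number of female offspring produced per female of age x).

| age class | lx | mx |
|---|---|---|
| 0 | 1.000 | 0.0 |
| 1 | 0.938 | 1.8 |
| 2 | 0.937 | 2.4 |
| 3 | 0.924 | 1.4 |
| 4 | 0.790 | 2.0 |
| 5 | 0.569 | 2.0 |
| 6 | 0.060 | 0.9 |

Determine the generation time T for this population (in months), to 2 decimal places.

2.80

lx·mx: 0, 1.6884, 2.2488, 1.2936, 1.58, 1.138, 0.054 → R0 = 8.0028
x·lx·mx: 0, 1.6884, 4.4976, 3.8808, 6.32, 5.69, 0.324 → Σ = 22.4008
T = 22.4008 / 8.0028 = 2.79912… → 2.80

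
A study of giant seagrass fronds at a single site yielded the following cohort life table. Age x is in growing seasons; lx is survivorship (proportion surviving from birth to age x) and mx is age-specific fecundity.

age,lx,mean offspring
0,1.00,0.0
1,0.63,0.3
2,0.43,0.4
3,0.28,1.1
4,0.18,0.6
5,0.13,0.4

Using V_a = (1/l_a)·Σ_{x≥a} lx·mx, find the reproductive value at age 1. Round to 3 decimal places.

1.316

lx·mx for x ≥ 1: 0.189, 0.172, 0.308, 0.108, 0.052 → sum = 0.829
V_1 = 0.829 / l_1 = 0.829 / 0.63 = 1.315873… → 1.316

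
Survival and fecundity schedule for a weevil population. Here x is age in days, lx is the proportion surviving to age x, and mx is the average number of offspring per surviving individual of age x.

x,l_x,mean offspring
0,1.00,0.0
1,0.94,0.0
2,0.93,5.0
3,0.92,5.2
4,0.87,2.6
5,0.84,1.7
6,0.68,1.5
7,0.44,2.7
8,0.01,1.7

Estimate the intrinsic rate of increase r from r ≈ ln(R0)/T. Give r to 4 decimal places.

0.7704

R0 = Σ lx·mx = 0 + 0 + 4.65 + 4.784 + 2.262 + 1.428 + 1.02 + 1.188 + 0.017 = 15.349
Σ x·lx·mx = 54.412; T = 54.412/15.349 = 3.54499…
r ≈ ln(R0)/T = ln(15.349)/3.54499… = 0.770398… → 0.7704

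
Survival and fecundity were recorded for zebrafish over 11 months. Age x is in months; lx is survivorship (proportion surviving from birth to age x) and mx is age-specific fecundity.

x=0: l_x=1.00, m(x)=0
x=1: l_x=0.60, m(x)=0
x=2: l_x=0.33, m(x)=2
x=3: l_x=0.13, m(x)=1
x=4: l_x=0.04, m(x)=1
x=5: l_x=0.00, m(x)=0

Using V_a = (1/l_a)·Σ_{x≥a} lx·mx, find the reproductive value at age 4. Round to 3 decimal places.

lx·mx for x ≥ 4: 0.04, 0 → sum = 0.04
V_4 = 0.04 / l_4 = 0.04 / 0.04 = 1 → 1.000

1.000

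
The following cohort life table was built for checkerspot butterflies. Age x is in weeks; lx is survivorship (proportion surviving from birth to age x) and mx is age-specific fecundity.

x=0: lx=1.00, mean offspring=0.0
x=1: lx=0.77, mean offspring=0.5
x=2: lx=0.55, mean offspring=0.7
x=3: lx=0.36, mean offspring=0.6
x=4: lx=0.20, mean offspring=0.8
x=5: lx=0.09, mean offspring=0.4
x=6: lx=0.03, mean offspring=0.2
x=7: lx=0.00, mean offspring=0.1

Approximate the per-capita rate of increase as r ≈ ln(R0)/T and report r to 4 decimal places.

R0 = Σ lx·mx = 0 + 0.385 + 0.385 + 0.216 + 0.16 + 0.036 + 0.006 + 0 = 1.188
Σ x·lx·mx = 2.659; T = 2.659/1.188 = 2.23822…
r ≈ ln(R0)/T = ln(1.188)/2.23822… = 0.076968… → 0.0770

0.0770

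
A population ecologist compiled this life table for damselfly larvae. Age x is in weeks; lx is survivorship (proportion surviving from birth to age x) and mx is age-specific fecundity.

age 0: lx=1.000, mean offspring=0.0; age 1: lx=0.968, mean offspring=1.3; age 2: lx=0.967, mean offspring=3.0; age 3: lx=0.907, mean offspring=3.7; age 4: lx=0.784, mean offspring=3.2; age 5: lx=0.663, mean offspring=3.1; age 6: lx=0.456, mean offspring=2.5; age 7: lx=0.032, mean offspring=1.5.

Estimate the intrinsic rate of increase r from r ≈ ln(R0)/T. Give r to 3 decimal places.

R0 = Σ lx·mx = 0 + 1.2584 + 2.901 + 3.3559 + 2.5088 + 2.0553 + 1.14 + 0.048 = 13.2674
Σ x·lx·mx = 44.6158; T = 44.6158/13.2674 = 3.36281…
r ≈ ln(R0)/T = ln(13.2674)/3.36281… = 0.76879… → 0.769

0.769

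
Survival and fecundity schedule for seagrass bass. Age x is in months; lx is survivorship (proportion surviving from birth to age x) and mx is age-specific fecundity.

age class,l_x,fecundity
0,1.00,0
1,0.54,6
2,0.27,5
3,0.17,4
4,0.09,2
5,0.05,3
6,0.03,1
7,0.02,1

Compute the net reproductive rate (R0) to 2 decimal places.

lx·mx by age: 0, 3.24, 1.35, 0.68, 0.18, 0.15, 0.03, 0.02
R0 = Σ lx·mx = 5.65 → 5.65

5.65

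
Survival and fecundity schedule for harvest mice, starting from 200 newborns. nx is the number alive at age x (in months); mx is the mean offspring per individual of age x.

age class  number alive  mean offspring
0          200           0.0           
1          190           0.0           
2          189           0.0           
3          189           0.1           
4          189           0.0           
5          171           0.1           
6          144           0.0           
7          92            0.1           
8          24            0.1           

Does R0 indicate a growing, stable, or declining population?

lx = nx/n0 = nx/200: 1, 0.95, 0.945, 0.945, 0.945, 0.855, 0.72, 0.46, 0.12
R0 = Σ lx·mx = 0 + 0 + 0 + 0.0945 + 0 + 0.0855 + 0 + 0.046 + 0.012 = 0.238
R0 < 1, so the population is declining.

declining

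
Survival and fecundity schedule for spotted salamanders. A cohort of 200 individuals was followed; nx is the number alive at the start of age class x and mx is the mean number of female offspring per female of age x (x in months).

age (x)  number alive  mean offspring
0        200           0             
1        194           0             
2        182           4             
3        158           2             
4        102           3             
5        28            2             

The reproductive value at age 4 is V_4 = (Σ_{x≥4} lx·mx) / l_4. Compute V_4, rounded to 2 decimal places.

3.55

lx = nx/n0 = nx/200: 1, 0.97, 0.91, 0.79, 0.51, 0.14
lx·mx for x ≥ 4: 1.53, 0.28 → sum = 1.81
V_4 = 1.81 / l_4 = 1.81 / 0.51 = 3.54902… → 3.55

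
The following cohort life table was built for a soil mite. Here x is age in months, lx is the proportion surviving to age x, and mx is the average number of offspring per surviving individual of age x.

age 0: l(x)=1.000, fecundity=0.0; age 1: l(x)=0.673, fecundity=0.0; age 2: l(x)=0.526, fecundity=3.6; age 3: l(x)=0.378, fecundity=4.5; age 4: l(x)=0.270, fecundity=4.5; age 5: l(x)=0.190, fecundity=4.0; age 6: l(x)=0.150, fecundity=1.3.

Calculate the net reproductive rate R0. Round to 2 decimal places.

lx·mx by age: 0, 0, 1.8936, 1.701, 1.215, 0.76, 0.195
R0 = Σ lx·mx = 5.7646 → 5.76

5.76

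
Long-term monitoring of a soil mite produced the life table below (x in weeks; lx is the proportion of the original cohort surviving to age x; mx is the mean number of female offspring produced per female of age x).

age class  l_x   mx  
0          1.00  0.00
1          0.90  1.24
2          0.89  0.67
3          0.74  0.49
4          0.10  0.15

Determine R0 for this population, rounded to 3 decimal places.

lx·mx by age: 0, 1.116, 0.5963, 0.3626, 0.015
R0 = Σ lx·mx = 2.0899 → 2.090

2.090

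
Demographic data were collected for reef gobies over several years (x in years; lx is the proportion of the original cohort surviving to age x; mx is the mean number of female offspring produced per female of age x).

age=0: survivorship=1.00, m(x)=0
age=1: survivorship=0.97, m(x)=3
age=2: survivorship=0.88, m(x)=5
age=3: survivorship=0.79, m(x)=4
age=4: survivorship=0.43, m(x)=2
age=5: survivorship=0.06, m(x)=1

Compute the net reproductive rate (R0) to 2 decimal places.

11.39

lx·mx by age: 0, 2.91, 4.4, 3.16, 0.86, 0.06
R0 = Σ lx·mx = 11.39 → 11.39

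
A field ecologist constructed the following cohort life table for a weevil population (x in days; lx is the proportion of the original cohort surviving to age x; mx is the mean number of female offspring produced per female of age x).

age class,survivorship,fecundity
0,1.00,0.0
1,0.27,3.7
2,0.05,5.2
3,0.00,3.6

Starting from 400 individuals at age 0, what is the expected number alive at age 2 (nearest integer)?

Expected survivors = N0 · l_2 = 400 × 0.05 = 20 → 20

20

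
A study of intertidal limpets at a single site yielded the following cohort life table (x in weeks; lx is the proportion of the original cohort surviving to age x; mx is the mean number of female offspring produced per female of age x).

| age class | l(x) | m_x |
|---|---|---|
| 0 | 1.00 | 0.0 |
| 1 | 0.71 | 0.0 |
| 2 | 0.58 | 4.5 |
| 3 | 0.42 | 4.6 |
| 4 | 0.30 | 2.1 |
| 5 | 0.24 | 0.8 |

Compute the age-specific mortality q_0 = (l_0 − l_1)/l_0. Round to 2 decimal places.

0.29

q_0 = (l_0 − l_1) / l_0 = (1 − 0.71) / 1
     = 0.29 / 1 = 0.29 → 0.29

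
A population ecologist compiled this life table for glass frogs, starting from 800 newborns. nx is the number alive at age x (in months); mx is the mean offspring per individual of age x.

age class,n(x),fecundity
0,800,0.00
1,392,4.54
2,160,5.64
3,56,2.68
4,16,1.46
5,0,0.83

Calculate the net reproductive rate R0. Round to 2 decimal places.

lx = nx/n0 = nx/800: 1, 0.49, 0.2, 0.07, 0.02, 0
lx·mx by age: 0, 2.2246, 1.128, 0.1876, 0.0292, 0
R0 = Σ lx·mx = 3.5694 → 3.57

3.57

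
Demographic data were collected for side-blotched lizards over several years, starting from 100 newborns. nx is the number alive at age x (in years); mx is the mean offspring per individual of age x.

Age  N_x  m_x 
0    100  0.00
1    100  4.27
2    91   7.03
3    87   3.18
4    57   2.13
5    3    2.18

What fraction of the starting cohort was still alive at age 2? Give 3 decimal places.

l_2 = n_2/n_0 = 91/100 = 0.91 → 0.910

0.910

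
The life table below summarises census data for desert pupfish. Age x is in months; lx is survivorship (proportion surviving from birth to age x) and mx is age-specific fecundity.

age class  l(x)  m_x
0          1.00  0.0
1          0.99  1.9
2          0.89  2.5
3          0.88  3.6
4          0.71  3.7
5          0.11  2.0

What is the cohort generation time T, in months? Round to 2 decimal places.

2.71

lx·mx: 0, 1.881, 2.225, 3.168, 2.627, 0.22 → R0 = 10.121
x·lx·mx: 0, 1.881, 4.45, 9.504, 10.508, 1.1 → Σ = 27.443
T = 27.443 / 10.121 = 2.711491… → 2.71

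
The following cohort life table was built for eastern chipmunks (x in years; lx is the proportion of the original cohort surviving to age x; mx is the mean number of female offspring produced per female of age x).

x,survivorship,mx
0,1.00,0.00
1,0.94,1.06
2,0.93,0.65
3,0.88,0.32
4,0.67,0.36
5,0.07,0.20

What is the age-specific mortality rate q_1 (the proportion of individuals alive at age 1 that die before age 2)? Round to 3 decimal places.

0.011

q_1 = (l_1 − l_2) / l_1 = (0.94 − 0.93) / 0.94
     = 0.01 / 0.94 = 0.010638… → 0.011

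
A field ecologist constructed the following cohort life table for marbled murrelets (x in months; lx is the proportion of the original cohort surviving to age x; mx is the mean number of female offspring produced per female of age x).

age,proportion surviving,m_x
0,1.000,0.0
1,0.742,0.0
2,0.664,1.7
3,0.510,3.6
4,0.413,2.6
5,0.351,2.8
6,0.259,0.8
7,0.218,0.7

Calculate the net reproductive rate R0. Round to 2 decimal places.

5.38

lx·mx by age: 0, 0, 1.1288, 1.836, 1.0738, 0.9828, 0.2072, 0.1526
R0 = Σ lx·mx = 5.3812 → 5.38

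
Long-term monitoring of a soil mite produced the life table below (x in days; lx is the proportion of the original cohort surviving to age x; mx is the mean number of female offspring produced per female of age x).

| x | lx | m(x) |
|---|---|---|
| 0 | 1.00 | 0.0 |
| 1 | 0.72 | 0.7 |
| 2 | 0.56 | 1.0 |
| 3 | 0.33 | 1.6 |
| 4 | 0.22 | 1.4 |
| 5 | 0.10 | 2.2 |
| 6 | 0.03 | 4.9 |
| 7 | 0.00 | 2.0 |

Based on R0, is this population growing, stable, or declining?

R0 = Σ lx·mx = 0 + 0.504 + 0.56 + 0.528 + 0.308 + 0.22 + 0.147 + 0 = 2.267
R0 > 1, so the population is growing.

growing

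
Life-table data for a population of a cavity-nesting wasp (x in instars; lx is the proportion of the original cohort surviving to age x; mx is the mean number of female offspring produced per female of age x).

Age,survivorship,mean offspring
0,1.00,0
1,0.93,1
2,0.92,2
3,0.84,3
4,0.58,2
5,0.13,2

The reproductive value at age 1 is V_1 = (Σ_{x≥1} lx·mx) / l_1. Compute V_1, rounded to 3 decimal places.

7.215

lx·mx for x ≥ 1: 0.93, 1.84, 2.52, 1.16, 0.26 → sum = 6.71
V_1 = 6.71 / l_1 = 6.71 / 0.93 = 7.215054… → 7.215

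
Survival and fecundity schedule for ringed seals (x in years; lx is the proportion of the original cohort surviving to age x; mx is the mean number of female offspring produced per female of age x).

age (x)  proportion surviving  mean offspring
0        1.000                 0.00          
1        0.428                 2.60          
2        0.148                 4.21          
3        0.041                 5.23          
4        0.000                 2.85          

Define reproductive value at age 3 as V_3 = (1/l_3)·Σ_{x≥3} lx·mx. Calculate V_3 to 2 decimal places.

5.23

lx·mx for x ≥ 3: 0.21443, 0 → sum = 0.21443
V_3 = 0.21443 / l_3 = 0.21443 / 0.041 = 5.23 → 5.23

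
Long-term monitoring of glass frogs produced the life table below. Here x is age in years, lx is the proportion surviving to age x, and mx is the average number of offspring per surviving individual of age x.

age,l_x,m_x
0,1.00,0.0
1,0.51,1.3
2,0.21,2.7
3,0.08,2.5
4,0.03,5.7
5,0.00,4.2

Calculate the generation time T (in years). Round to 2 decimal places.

lx·mx: 0, 0.663, 0.567, 0.2, 0.171, 0 → R0 = 1.601
x·lx·mx: 0, 0.663, 1.134, 0.6, 0.684, 0 → Σ = 3.081
T = 3.081 / 1.601 = 1.924422… → 1.92

1.92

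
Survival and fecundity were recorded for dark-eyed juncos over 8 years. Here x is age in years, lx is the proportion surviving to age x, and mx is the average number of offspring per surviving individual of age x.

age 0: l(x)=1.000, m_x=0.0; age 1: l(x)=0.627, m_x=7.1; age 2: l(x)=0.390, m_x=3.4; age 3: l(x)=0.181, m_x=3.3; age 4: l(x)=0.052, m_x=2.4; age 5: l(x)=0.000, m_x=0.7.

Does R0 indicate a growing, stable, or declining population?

R0 = Σ lx·mx = 0 + 4.4517 + 1.326 + 0.5973 + 0.1248 + 0 = 6.4998
R0 > 1, so the population is growing.

growing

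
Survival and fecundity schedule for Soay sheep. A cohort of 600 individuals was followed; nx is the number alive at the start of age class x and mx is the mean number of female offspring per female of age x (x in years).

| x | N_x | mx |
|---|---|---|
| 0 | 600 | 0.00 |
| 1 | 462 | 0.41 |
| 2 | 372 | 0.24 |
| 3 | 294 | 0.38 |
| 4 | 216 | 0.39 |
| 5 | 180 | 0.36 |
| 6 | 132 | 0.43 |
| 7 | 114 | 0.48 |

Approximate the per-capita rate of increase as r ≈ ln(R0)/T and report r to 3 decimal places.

lx = nx/n0 = nx/600: 1, 0.77, 0.62, 0.49, 0.36, 0.3, 0.22, 0.19
R0 = Σ lx·mx = 0 + 0.3157 + 0.1488 + 0.1862 + 0.1404 + 0.108 + 0.0946 + 0.0912 = 1.0849
Σ x·lx·mx = 3.4795; T = 3.4795/1.0849 = 3.20721…
r ≈ ln(R0)/T = ln(1.0849)/3.20721… = 0.02541… → 0.025

0.025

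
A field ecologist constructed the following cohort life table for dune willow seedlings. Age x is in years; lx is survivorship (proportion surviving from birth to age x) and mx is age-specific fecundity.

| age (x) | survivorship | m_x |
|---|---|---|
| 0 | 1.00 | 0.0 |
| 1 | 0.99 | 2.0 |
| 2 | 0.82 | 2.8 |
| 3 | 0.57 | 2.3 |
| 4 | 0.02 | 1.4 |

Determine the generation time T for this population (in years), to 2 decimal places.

1.89

lx·mx: 0, 1.98, 2.296, 1.311, 0.028 → R0 = 5.615
x·lx·mx: 0, 1.98, 4.592, 3.933, 0.112 → Σ = 10.617
T = 10.617 / 5.615 = 1.890828… → 1.89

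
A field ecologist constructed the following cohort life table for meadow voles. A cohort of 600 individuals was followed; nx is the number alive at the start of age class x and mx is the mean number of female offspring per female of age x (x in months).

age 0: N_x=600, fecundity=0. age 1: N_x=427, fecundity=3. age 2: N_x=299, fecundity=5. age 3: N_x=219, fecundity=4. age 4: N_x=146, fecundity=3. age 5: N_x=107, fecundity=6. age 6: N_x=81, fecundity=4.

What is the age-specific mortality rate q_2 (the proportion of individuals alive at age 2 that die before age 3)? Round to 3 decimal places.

0.268

lx = nx/n0 = nx/600: 1, 0.71167…, 0.49833…, 0.365, 0.24333…, 0.17833…, 0.135
q_2 = (l_2 − l_3) / l_2 = (0.498333… − 0.365) / 0.498333…
     = 0.133333… / 0.498333… = 0.267559… → 0.268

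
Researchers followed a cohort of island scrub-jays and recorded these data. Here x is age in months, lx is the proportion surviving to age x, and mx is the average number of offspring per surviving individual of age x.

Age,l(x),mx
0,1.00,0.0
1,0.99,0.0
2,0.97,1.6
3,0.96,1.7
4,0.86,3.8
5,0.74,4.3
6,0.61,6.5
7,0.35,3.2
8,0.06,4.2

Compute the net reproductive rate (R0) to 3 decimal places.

14.971

lx·mx by age: 0, 0, 1.552, 1.632, 3.268, 3.182, 3.965, 1.12, 0.252
R0 = Σ lx·mx = 14.971 → 14.971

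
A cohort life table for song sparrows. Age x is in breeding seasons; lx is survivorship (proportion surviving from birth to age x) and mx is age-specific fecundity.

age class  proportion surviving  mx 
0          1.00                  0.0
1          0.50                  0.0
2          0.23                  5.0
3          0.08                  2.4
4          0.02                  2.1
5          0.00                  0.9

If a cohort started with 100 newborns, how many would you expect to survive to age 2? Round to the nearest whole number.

23

Expected survivors = N0 · l_2 = 100 × 0.23 = 23 → 23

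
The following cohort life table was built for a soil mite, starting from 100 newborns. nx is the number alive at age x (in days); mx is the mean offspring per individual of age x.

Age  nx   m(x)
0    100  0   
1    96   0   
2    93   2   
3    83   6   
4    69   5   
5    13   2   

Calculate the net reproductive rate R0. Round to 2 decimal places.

lx = nx/n0 = nx/100: 1, 0.96, 0.93, 0.83, 0.69, 0.13
lx·mx by age: 0, 0, 1.86, 4.98, 3.45, 0.26
R0 = Σ lx·mx = 10.55 → 10.55

10.55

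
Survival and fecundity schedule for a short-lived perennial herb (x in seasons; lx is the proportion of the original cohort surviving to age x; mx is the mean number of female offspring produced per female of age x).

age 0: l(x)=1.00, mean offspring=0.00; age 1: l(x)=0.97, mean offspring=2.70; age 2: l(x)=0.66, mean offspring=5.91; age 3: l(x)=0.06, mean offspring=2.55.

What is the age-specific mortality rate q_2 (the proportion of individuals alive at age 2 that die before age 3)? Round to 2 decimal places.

0.91

q_2 = (l_2 − l_3) / l_2 = (0.66 − 0.06) / 0.66
     = 0.6 / 0.66 = 0.909091… → 0.91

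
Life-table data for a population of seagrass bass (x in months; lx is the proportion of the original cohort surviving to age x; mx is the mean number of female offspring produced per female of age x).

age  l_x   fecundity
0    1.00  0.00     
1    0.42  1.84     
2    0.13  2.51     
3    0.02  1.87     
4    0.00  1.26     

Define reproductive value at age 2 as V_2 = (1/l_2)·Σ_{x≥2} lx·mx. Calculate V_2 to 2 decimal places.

lx·mx for x ≥ 2: 0.3263, 0.0374, 0 → sum = 0.3637
V_2 = 0.3637 / l_2 = 0.3637 / 0.13 = 2.797692… → 2.80

2.80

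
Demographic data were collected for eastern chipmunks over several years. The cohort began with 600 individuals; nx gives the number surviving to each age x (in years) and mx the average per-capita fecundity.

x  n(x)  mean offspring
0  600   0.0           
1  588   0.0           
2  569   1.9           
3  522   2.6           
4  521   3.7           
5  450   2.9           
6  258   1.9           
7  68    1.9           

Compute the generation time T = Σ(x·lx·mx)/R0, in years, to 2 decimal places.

lx = nx/n0 = nx/600: 1, 0.98, 0.94833…, 0.87, 0.86833…, 0.75, 0.43, 0.11333…
lx·mx: 0, 0, 1.801833…, 2.262, 3.212833…, 2.175, 0.817, 0.215333… → R0 = 10.484…
x·lx·mx: 0, 0, 3.603667…, 6.786, 12.851333…, 10.875, 4.902, 1.507333… → Σ = 40.525333…
T = 40.525333… / 10.484… = 3.865446… → 3.87

3.87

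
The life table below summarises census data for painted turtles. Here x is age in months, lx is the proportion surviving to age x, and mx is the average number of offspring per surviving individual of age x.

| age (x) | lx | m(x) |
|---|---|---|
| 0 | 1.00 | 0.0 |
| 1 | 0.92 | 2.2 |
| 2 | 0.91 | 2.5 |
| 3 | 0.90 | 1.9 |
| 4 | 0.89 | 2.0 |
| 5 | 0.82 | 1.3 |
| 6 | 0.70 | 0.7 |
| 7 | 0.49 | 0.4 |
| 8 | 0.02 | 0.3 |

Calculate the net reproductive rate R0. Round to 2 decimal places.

lx·mx by age: 0, 2.024, 2.275, 1.71, 1.78, 1.066, 0.49, 0.196, 0.006
R0 = Σ lx·mx = 9.547 → 9.55

9.55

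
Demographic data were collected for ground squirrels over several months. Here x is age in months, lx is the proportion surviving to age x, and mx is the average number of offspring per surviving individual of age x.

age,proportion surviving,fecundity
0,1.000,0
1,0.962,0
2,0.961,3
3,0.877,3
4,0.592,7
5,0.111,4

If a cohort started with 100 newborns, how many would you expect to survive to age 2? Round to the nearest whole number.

Expected survivors = N0 · l_2 = 100 × 0.961 = 96.1 → 96

96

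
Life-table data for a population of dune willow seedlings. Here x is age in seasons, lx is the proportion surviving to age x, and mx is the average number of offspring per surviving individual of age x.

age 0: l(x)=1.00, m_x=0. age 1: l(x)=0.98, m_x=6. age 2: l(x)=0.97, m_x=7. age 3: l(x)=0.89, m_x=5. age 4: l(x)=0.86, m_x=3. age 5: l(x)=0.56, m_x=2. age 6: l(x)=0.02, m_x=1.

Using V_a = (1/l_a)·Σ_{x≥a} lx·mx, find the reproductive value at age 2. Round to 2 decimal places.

lx·mx for x ≥ 2: 6.79, 4.45, 2.58, 1.12, 0.02 → sum = 14.96
V_2 = 14.96 / l_2 = 14.96 / 0.97 = 15.42268… → 15.42

15.42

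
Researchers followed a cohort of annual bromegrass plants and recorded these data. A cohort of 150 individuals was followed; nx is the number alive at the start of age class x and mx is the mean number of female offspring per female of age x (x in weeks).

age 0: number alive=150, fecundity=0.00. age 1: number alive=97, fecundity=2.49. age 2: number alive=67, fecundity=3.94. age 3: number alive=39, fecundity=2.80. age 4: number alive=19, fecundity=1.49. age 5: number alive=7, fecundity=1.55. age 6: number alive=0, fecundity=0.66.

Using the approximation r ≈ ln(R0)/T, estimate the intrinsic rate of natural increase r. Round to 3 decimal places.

lx = nx/n0 = nx/150: 1, 0.64667…, 0.44667…, 0.26, 0.12667…, 0.04667…, 0
R0 = Σ lx·mx = 0 + 1.6102… + 1.75987… + 0.728 + 0.18873… + 0.07233… + 0 = 4.359133…
Σ x·lx·mx = 8.430533…; T = 8.430533…/4.359133… = 1.93399…
r ≈ ln(R0)/T = ln(4.359133…)/1.93399… = 0.76126… → 0.761

0.761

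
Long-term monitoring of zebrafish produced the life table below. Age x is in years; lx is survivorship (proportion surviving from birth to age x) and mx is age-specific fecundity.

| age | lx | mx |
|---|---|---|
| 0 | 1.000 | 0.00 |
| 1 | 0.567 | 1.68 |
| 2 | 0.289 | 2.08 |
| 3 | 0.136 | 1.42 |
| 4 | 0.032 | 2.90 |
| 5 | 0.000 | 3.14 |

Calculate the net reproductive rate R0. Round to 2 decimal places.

lx·mx by age: 0, 0.95256, 0.60112, 0.19312, 0.0928, 0
R0 = Σ lx·mx = 1.8396 → 1.84

1.84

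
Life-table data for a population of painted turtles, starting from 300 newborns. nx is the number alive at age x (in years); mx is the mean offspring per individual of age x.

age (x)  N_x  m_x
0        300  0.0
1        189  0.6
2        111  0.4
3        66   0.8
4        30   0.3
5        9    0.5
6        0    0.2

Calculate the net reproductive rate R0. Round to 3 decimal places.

0.747

lx = nx/n0 = nx/300: 1, 0.63, 0.37, 0.22, 0.1, 0.03, 0
lx·mx by age: 0, 0.378, 0.148, 0.176, 0.03, 0.015, 0
R0 = Σ lx·mx = 0.747 → 0.747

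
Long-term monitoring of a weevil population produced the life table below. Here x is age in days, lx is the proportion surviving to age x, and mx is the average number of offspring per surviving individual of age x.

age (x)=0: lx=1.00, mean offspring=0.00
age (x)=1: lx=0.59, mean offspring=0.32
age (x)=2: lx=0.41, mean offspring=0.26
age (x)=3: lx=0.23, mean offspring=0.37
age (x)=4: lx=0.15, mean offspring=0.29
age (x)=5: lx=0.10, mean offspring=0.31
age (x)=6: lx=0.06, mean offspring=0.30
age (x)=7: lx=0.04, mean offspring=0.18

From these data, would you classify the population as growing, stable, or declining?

R0 = Σ lx·mx = 0 + 0.1888 + 0.1066 + 0.0851 + 0.0435 + 0.031 + 0.018 + 0.0072 = 0.4802
R0 < 1, so the population is declining.

declining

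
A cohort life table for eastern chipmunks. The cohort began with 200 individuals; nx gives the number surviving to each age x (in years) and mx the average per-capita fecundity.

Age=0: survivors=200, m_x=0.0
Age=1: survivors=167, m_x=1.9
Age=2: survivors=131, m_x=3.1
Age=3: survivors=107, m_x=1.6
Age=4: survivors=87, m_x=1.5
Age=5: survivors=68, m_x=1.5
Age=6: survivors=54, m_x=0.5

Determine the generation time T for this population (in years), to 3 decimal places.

lx = nx/n0 = nx/200: 1, 0.835, 0.655, 0.535, 0.435, 0.34, 0.27
lx·mx: 0, 1.5865, 2.0305, 0.856, 0.6525, 0.51, 0.135 → R0 = 5.7705
x·lx·mx: 0, 1.5865, 4.061, 2.568, 2.61, 2.55, 0.81 → Σ = 14.1855
T = 14.1855 / 5.7705 = 2.458279… → 2.458

2.458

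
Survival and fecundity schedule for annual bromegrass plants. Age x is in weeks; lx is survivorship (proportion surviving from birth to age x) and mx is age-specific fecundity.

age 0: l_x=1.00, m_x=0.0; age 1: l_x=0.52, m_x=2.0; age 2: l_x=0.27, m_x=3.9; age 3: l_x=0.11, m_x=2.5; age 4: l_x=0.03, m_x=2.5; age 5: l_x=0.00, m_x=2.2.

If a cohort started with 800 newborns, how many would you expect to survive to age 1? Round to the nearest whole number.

Expected survivors = N0 · l_1 = 800 × 0.52 = 416 → 416

416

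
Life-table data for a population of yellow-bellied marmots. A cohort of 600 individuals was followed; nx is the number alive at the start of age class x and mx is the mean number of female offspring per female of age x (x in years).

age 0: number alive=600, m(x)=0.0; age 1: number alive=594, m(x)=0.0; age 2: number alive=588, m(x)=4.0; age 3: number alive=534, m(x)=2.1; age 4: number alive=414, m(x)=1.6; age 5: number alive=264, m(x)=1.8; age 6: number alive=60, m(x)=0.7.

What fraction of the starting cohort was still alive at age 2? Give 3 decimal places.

0.980

l_2 = n_2/n_0 = 588/600 = 0.98 → 0.980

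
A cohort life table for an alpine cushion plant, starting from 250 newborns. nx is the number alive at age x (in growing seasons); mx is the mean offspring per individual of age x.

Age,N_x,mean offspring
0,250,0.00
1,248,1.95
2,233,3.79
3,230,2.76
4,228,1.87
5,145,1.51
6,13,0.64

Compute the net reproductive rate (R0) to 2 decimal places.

lx = nx/n0 = nx/250: 1, 0.992, 0.932, 0.92, 0.912, 0.58, 0.052
lx·mx by age: 0, 1.9344, 3.53228, 2.5392, 1.70544, 0.8758, 0.03328
R0 = Σ lx·mx = 10.6204 → 10.62

10.62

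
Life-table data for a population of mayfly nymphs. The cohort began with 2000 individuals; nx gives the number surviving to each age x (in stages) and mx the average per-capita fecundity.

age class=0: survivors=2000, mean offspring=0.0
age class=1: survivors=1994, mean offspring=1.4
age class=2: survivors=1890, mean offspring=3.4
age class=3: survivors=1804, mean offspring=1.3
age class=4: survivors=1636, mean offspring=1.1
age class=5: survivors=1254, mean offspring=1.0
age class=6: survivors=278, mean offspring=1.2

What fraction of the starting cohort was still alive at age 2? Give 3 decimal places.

l_2 = n_2/n_0 = 1890/2000 = 0.945 → 0.945

0.945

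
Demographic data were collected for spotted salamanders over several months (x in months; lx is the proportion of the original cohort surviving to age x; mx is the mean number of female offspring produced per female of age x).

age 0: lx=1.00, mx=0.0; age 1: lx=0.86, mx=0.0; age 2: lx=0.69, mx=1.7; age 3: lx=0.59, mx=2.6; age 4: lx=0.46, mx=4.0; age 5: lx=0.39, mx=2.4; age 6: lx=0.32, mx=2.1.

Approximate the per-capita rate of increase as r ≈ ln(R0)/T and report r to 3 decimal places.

0.486

R0 = Σ lx·mx = 0 + 0 + 1.173 + 1.534 + 1.84 + 0.936 + 0.672 = 6.155
Σ x·lx·mx = 23.02; T = 23.02/6.155 = 3.74005…
r ≈ ln(R0)/T = ln(6.155)/3.74005… = 0.48589… → 0.486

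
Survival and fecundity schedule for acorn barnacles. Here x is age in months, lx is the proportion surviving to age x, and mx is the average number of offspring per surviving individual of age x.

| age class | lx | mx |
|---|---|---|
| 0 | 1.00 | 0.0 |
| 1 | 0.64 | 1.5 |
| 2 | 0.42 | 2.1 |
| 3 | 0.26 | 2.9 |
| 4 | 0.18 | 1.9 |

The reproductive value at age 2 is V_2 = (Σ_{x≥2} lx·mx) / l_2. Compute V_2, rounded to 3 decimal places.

4.710

lx·mx for x ≥ 2: 0.882, 0.754, 0.342 → sum = 1.978
V_2 = 1.978 / l_2 = 1.978 / 0.42 = 4.709524… → 4.710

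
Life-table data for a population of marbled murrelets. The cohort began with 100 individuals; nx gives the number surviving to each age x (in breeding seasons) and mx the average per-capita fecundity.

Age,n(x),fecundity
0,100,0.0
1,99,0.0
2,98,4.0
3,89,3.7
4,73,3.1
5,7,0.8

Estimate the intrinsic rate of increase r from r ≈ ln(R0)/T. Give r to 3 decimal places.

0.794

lx = nx/n0 = nx/100: 1, 0.99, 0.98, 0.89, 0.73, 0.07
R0 = Σ lx·mx = 0 + 0 + 3.92 + 3.293 + 2.263 + 0.056 = 9.532
Σ x·lx·mx = 27.051; T = 27.051/9.532 = 2.83791…
r ≈ ln(R0)/T = ln(9.532)/2.83791… = 0.79448… → 0.794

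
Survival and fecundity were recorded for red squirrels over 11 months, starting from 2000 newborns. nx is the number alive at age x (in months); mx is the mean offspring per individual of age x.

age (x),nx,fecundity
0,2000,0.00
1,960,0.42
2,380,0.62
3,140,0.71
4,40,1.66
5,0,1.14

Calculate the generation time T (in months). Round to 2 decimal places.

1.79

lx = nx/n0 = nx/2000: 1, 0.48, 0.19, 0.07, 0.02, 0
lx·mx: 0, 0.2016, 0.1178, 0.0497, 0.0332, 0 → R0 = 0.4023
x·lx·mx: 0, 0.2016, 0.2356, 0.1491, 0.1328, 0 → Σ = 0.7191
T = 0.7191 / 0.4023 = 1.787472… → 1.79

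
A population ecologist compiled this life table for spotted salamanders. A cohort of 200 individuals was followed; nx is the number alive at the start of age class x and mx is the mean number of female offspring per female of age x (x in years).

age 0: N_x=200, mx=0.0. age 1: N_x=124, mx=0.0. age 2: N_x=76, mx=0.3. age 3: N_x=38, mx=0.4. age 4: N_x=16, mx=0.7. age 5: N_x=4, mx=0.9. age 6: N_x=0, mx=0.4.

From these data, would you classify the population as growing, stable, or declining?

lx = nx/n0 = nx/200: 1, 0.62, 0.38, 0.19, 0.08, 0.02, 0
R0 = Σ lx·mx = 0 + 0 + 0.114 + 0.076 + 0.056 + 0.018 + 0 = 0.264
R0 < 1, so the population is declining.

declining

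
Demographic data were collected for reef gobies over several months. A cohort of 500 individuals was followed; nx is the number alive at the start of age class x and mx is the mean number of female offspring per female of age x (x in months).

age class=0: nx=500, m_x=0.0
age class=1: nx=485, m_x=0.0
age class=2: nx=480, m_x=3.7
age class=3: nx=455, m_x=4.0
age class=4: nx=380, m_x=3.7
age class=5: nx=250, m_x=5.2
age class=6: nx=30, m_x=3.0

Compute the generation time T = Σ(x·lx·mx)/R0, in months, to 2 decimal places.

3.39

lx = nx/n0 = nx/500: 1, 0.97, 0.96, 0.91, 0.76, 0.5, 0.06
lx·mx: 0, 0, 3.552, 3.64, 2.812, 2.6, 0.18 → R0 = 12.784
x·lx·mx: 0, 0, 7.104, 10.92, 11.248, 13, 1.08 → Σ = 43.352
T = 43.352 / 12.784 = 3.391114… → 3.39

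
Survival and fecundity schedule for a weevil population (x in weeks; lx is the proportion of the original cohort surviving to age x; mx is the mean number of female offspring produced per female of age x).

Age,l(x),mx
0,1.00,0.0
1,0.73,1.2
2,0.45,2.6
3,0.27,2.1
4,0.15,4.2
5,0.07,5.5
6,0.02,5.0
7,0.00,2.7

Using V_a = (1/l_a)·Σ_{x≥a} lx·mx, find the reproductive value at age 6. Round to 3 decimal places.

lx·mx for x ≥ 6: 0.1, 0 → sum = 0.1
V_6 = 0.1 / l_6 = 0.1 / 0.02 = 5 → 5.000

5.000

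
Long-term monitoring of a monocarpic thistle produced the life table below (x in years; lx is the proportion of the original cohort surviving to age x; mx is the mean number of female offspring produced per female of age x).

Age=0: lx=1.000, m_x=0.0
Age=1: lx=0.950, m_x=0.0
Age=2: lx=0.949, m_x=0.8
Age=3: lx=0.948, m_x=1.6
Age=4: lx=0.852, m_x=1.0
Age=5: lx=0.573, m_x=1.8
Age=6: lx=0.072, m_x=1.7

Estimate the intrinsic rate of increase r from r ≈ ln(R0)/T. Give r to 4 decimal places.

0.4052

R0 = Σ lx·mx = 0 + 0 + 0.7592 + 1.5168 + 0.852 + 1.0314 + 0.1224 = 4.2818
Σ x·lx·mx = 15.3682; T = 15.3682/4.2818 = 3.58919…
r ≈ ln(R0)/T = ln(4.2818)/3.58919… = 0.405209… → 0.4052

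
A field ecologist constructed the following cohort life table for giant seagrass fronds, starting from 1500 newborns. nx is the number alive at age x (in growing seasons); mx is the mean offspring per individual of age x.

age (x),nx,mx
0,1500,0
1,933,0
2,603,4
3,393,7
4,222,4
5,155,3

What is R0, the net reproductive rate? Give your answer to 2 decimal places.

4.34

lx = nx/n0 = nx/1500: 1, 0.622, 0.402, 0.262, 0.148, 0.10333…
lx·mx by age: 0, 0, 1.608, 1.834, 0.592, 0.31…
R0 = Σ lx·mx = 4.344… → 4.34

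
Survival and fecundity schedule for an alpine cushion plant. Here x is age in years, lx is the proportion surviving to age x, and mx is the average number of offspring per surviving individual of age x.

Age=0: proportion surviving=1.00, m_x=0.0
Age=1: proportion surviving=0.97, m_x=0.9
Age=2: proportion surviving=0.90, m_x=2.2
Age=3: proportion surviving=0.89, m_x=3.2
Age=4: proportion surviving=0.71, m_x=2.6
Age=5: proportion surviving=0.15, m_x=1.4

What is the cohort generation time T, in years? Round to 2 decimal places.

2.81

lx·mx: 0, 0.873, 1.98, 2.848, 1.846, 0.21 → R0 = 7.757
x·lx·mx: 0, 0.873, 3.96, 8.544, 7.384, 1.05 → Σ = 21.811
T = 21.811 / 7.757 = 2.811783… → 2.81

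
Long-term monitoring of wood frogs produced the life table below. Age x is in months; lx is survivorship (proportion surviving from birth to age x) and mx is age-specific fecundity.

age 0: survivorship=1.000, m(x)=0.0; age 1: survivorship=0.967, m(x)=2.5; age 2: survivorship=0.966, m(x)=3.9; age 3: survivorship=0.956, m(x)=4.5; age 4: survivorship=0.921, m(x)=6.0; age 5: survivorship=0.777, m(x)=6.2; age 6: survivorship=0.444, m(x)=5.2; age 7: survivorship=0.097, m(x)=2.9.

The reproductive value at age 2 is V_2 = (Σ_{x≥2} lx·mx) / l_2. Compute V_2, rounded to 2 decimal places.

21.74

lx·mx for x ≥ 2: 3.7674, 4.302, 5.526, 4.8174, 2.3088, 0.2813 → sum = 21.0029
V_2 = 21.0029 / l_2 = 21.0029 / 0.966 = 21.742133… → 21.74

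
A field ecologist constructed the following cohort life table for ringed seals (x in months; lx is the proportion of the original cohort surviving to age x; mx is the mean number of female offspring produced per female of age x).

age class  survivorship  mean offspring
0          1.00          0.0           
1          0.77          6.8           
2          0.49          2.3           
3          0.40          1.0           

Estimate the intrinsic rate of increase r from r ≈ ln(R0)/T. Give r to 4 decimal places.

R0 = Σ lx·mx = 0 + 5.236 + 1.127 + 0.4 = 6.763
Σ x·lx·mx = 8.69; T = 8.69/6.763 = 1.28493…
r ≈ ln(R0)/T = ln(6.763)/1.28493… = 1.487601… → 1.4876

1.4876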